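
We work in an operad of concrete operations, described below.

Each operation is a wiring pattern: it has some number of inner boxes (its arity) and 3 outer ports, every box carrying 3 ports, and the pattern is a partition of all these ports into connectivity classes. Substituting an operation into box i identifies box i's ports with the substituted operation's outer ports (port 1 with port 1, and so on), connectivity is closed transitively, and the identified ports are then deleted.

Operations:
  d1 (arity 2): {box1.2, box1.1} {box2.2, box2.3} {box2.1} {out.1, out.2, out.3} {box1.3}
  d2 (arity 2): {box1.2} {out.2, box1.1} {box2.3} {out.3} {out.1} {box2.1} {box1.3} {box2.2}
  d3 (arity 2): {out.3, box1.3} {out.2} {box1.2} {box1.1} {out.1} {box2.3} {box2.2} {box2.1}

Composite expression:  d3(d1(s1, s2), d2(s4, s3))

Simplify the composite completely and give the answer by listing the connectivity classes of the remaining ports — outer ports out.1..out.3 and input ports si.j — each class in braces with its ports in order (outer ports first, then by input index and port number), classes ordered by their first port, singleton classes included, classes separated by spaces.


{out.1} {out.2} {out.3} {s1.1, s1.2} {s1.3} {s2.1} {s2.2, s2.3} {s3.1} {s3.2} {s3.3} {s4.1} {s4.2} {s4.3}


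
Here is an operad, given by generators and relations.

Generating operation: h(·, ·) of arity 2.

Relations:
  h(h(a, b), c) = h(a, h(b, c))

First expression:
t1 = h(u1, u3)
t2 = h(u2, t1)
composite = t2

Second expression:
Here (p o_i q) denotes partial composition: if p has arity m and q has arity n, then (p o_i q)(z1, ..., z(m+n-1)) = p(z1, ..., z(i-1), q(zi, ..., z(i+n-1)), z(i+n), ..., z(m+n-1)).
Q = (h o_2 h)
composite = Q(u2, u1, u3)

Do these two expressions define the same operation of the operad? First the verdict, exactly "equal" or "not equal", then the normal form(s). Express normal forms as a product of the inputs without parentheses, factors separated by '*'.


The first expression reduces to u2 * u1 * u3
The second expression reduces to u2 * u1 * u3
Identical normal forms: equal.

equal; the common form is u2 * u1 * u3


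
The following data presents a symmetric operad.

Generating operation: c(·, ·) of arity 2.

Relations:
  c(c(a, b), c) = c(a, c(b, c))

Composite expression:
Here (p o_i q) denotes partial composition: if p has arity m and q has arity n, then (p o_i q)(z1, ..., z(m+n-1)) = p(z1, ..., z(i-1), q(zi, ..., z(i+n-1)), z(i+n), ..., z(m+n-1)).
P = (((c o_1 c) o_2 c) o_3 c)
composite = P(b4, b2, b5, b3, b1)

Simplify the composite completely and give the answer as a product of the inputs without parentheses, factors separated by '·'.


b4 · b2 · b5 · b3 · b1


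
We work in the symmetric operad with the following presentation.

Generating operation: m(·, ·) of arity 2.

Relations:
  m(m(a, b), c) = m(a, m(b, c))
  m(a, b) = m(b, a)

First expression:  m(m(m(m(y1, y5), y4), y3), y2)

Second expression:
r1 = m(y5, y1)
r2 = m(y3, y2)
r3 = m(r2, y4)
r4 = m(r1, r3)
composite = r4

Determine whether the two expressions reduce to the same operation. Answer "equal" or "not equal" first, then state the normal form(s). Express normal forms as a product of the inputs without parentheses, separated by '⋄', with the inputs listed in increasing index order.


equal; the common form is y1 ⋄ y2 ⋄ y3 ⋄ y4 ⋄ y5

Normal form of the first expression: y1 ⋄ y2 ⋄ y3 ⋄ y4 ⋄ y5
Normal form of the second expression: y1 ⋄ y2 ⋄ y3 ⋄ y4 ⋄ y5
One common form — equal.


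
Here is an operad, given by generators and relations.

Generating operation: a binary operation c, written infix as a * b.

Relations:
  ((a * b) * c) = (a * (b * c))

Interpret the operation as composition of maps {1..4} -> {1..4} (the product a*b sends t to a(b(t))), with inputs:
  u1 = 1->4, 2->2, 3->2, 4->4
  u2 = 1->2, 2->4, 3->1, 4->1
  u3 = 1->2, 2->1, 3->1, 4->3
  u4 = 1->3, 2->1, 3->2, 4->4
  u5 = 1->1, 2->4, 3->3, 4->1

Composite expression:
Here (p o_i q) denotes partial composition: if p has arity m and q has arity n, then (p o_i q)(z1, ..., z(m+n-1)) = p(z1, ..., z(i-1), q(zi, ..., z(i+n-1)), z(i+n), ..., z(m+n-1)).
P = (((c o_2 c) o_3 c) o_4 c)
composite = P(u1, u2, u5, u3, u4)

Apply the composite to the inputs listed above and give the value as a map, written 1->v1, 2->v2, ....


1->2, 2->4, 3->2, 4->4

(u3 * u4) = 1->1, 2->2, 3->1, 4->3
(u5 * (u3 * u4)) = 1->1, 2->4, 3->1, 4->3
(u2 * (u5 * (u3 * u4))) = 1->2, 2->1, 3->2, 4->1
(u1 * (u2 * (u5 * (u3 * u4)))) = 1->2, 2->4, 3->2, 4->4


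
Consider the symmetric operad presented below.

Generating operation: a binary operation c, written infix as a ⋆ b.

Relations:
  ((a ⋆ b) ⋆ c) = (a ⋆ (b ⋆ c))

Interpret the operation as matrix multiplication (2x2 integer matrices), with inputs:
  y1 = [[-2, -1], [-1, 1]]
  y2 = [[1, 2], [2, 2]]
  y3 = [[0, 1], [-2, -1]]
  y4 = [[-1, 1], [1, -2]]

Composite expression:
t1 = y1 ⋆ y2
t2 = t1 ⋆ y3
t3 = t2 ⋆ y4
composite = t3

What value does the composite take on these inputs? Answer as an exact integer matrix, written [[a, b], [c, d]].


(y1 ⋆ y2) = [[-4, -6], [1, 0]]
((y1 ⋆ y2) ⋆ y3) = [[12, 2], [0, 1]]
(((y1 ⋆ y2) ⋆ y3) ⋆ y4) = [[-10, 8], [1, -2]]

[[-10, 8], [1, -2]]


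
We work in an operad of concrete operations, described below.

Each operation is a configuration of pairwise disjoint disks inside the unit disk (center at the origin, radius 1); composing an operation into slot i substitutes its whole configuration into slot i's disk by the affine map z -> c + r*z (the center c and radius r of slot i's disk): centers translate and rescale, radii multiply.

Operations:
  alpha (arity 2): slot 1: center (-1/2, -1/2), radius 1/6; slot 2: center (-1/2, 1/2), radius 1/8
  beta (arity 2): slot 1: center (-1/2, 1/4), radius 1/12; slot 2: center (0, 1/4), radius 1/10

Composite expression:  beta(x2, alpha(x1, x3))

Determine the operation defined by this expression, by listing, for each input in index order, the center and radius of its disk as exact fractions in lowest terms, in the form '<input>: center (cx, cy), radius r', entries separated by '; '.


Nesting under beta composes maps z -> c + r*z down each x-path.
input x2: composing its 1 substitution step yields center (-1/2, 1/4), radius 1/12
input x1: composing its 2 substitution steps yields center (-1/20, 1/5), radius 1/60
input x3: composing its 2 substitution steps yields center (-1/20, 3/10), radius 1/80

x1: center (-1/20, 1/5), radius 1/60; x2: center (-1/2, 1/4), radius 1/12; x3: center (-1/20, 3/10), radius 1/80


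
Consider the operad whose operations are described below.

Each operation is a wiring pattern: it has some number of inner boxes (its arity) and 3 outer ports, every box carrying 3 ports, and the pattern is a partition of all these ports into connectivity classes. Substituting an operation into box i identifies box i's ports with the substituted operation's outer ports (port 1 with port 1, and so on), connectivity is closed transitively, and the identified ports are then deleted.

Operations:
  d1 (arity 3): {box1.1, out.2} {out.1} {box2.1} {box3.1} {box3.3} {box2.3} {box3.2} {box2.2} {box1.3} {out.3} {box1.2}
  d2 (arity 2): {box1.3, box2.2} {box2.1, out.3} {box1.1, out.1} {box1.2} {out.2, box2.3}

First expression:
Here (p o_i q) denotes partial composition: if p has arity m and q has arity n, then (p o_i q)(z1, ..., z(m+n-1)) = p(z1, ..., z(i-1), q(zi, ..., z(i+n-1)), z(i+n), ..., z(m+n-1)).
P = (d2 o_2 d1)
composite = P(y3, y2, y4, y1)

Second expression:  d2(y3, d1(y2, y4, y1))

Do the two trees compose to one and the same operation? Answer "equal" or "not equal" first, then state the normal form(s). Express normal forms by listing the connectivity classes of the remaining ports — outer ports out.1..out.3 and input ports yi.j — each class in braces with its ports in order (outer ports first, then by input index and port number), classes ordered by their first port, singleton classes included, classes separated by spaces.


The first expression reduces to {out.1, y3.1} {out.2} {out.3} {y1.1} {y1.2} {y1.3} {y2.1, y3.3} {y2.2} {y2.3} {y3.2} {y4.1} {y4.2} {y4.3}
The second expression reduces to {out.1, y3.1} {out.2} {out.3} {y1.1} {y1.2} {y1.3} {y2.1, y3.3} {y2.2} {y2.3} {y3.2} {y4.1} {y4.2} {y4.3}
Same normal form: equal.

equal; the common form is {out.1, y3.1} {out.2} {out.3} {y1.1} {y1.2} {y1.3} {y2.1, y3.3} {y2.2} {y2.3} {y3.2} {y4.1} {y4.2} {y4.3}


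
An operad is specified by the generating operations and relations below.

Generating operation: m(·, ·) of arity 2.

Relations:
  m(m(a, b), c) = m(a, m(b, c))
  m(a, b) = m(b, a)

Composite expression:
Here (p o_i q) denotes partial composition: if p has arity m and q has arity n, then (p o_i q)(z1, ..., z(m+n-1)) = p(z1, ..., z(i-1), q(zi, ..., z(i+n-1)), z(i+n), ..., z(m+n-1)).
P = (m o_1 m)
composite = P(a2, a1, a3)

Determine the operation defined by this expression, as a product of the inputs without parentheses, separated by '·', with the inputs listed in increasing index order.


Key point: m commutes, so take the a-inputs in any fixed order.
m(a2, a1) collapses to a2 · a1
m(m(a2, a1), a3) collapses to a2 · a1 · a3
rearranged into index order: a1 · a2 · a3

a1 · a2 · a3


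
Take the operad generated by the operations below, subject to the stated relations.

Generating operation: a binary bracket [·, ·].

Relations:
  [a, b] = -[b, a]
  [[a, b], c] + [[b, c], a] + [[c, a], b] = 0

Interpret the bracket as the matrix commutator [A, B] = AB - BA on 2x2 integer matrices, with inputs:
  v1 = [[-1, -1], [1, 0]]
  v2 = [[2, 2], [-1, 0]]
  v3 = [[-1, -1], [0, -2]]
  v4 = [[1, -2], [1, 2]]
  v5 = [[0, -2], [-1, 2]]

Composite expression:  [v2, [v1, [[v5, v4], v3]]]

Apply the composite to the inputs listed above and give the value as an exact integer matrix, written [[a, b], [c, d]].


[[18, 36], [0, -18]]

[v5, v4] = [[-4, 2], [3, 4]]
[[v5, v4], v3] = [[3, 6], [3, -3]]
[v1, [[v5, v4], v3]] = [[-9, 0], [9, 9]]
[v2, [v1, [[v5, v4], v3]]] = [[18, 36], [0, -18]]


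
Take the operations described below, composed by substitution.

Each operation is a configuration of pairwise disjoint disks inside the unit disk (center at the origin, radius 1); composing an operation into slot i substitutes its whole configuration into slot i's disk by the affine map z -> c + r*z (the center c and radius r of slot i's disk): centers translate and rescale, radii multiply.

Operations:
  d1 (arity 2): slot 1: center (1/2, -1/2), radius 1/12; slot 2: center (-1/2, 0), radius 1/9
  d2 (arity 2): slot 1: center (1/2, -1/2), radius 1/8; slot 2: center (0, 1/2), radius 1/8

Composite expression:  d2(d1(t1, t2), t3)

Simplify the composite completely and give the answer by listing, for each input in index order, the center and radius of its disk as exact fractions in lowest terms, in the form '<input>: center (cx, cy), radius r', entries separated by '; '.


t1: center (9/16, -9/16), radius 1/96; t2: center (7/16, -1/2), radius 1/72; t3: center (0, 1/2), radius 1/8

Below d2, radii multiply path by path; the t-disk centers shift.
input t1: applying the 2 nested substitutions gives center (9/16, -9/16), radius 1/96
input t2: applying the 2 nested substitutions gives center (7/16, -1/2), radius 1/72
input t3: applying the 1 nested substitution gives center (0, 1/2), radius 1/8


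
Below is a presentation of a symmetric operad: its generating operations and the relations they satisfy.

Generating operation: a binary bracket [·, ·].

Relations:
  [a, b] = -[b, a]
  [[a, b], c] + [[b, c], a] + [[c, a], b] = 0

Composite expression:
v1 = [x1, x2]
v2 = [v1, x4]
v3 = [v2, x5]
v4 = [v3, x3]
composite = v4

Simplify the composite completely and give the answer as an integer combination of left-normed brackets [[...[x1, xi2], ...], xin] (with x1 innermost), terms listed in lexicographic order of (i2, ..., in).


[[[[x1, x2], x4], x5], x3]

In the tensor algebra, words opening x1 carry the x1-anchored form.
Composite bracket: [[[[x1, x2], x4], x5], x3]
The bracket unfolds into 16 signed words via [a, b] = ab - ba (2^4 = 16).
The x1-initial words carry the normal form:
  from x1x2x4x5x3, sign +1: term +[[[[x1, x2], x4], x5], x3]


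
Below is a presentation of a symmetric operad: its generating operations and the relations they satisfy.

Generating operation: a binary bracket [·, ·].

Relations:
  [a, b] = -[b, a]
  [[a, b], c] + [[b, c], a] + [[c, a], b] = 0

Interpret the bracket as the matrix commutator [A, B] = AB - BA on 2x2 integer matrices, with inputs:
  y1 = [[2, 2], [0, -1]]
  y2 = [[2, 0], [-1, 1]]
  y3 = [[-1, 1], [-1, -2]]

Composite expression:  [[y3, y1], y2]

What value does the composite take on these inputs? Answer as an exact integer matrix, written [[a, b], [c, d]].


[y3, y1] = [[2, -1], [-3, -2]]
[[y3, y1], y2] = [[1, 1], [1, -1]]

[[1, 1], [1, -1]]


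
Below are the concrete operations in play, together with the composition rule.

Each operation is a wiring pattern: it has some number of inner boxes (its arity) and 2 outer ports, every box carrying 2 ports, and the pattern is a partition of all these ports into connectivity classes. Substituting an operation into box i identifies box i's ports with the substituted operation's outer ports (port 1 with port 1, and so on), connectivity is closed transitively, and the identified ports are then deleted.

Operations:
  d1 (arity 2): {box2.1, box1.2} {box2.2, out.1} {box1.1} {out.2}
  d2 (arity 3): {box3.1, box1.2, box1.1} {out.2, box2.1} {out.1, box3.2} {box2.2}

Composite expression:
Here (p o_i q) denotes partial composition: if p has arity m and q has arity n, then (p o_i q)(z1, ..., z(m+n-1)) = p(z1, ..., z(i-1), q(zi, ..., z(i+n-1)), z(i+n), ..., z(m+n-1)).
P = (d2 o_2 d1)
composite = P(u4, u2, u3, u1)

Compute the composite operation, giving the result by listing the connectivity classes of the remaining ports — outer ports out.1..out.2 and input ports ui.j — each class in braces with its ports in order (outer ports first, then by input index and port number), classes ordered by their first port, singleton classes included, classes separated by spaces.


Reachability decides: close wires over d2-identified ports.
through d1, on inputs (u2, u3): {out.1, u3.2} {out.2} {u2.1} {u2.2, u3.1} (out.j = stage outer ports)
through d2, on inputs (u4, u2, u3, u1): {out.1, u1.2} {out.2, u3.2} {u1.1, u4.1, u4.2} {u2.1} {u2.2, u3.1} (out.j = stage outer ports)

{out.1, u1.2} {out.2, u3.2} {u1.1, u4.1, u4.2} {u2.1} {u2.2, u3.1}


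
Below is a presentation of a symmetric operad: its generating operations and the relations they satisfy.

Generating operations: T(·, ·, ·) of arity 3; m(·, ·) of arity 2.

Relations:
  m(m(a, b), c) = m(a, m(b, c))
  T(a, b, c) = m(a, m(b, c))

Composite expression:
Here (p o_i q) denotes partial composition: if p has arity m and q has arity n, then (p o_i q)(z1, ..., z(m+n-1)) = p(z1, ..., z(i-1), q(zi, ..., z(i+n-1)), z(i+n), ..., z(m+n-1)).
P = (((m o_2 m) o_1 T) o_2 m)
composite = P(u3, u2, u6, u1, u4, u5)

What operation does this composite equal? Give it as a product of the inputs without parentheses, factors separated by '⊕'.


u3 ⊕ u2 ⊕ u6 ⊕ u1 ⊕ u4 ⊕ u5

Associativity of m dissolves the nesting; only the u-input order survives.
m(u2, u6) collapses to u2 ⊕ u6
T(u3, m(u2, u6), u1) collapses to u3 ⊕ u2 ⊕ u6 ⊕ u1
m(u4, u5) collapses to u4 ⊕ u5
m(T(u3, m(u2, u6), u1), m(u4, u5)) collapses to u3 ⊕ u2 ⊕ u6 ⊕ u1 ⊕ u4 ⊕ u5


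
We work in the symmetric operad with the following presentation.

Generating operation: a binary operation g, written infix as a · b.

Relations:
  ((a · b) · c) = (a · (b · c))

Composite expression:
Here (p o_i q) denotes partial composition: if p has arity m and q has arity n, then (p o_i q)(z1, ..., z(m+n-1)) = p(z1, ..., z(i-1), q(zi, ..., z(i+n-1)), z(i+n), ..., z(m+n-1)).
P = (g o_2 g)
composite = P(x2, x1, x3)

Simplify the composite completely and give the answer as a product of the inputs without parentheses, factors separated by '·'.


Key point: g is associative — brackets drop, the x-order remains.
(x1 · x3) linearizes to x1 · x3
(x2 · (x1 · x3)) linearizes to x2 · x1 · x3

x2 · x1 · x3


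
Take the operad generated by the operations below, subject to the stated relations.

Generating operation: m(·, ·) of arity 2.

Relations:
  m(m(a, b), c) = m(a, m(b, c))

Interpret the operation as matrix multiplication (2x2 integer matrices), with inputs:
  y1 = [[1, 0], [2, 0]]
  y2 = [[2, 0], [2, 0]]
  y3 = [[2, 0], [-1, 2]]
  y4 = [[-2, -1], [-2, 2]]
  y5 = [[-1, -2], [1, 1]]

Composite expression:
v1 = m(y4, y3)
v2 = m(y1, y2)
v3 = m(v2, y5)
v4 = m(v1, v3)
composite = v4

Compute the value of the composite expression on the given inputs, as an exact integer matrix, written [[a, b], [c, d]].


[[14, 28], [-4, -8]]

m(y4, y3) = [[-3, -2], [-6, 4]]
m(y1, y2) = [[2, 0], [4, 0]]
m(m(y1, y2), y5) = [[-2, -4], [-4, -8]]
m(m(y4, y3), m(m(y1, y2), y5)) = [[14, 28], [-4, -8]]


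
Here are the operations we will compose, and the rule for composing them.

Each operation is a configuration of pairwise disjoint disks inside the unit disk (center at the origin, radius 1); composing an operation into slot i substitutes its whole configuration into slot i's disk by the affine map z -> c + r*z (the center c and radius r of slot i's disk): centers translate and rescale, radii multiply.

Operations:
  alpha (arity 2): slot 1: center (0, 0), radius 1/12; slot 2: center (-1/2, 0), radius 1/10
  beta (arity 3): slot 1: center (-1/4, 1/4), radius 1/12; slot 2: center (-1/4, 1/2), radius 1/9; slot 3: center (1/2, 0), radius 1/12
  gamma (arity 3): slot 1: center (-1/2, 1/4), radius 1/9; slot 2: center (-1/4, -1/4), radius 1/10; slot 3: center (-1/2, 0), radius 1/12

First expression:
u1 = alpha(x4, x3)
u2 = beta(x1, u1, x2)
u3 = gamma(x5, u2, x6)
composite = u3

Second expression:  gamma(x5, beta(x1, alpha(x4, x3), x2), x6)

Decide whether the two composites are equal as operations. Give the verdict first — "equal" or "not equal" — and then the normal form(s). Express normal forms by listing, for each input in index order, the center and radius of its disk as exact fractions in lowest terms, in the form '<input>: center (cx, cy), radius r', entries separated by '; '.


equal; the common form is x1: center (-11/40, -9/40), radius 1/120; x2: center (-1/5, -1/4), radius 1/120; x3: center (-101/360, -1/5), radius 1/900; x4: center (-11/40, -1/5), radius 1/1080; x5: center (-1/2, 1/4), radius 1/9; x6: center (-1/2, 0), radius 1/12

In normal form, the first expression is x1: center (-11/40, -9/40), radius 1/120; x2: center (-1/5, -1/4), radius 1/120; x3: center (-101/360, -1/5), radius 1/900; x4: center (-11/40, -1/5), radius 1/1080; x5: center (-1/2, 1/4), radius 1/9; x6: center (-1/2, 0), radius 1/12
In normal form, the second expression is x1: center (-11/40, -9/40), radius 1/120; x2: center (-1/5, -1/4), radius 1/120; x3: center (-101/360, -1/5), radius 1/900; x4: center (-11/40, -1/5), radius 1/1080; x5: center (-1/2, 1/4), radius 1/9; x6: center (-1/2, 0), radius 1/12
Same normal form: equal.


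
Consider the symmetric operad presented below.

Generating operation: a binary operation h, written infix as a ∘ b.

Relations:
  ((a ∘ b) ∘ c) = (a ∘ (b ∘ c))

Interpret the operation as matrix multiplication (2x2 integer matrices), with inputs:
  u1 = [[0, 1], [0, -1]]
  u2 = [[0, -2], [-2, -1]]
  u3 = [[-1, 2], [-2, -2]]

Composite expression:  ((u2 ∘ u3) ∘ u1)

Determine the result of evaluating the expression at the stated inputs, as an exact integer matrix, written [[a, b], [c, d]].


(u2 ∘ u3) = [[4, 4], [4, -2]]
((u2 ∘ u3) ∘ u1) = [[0, 0], [0, 6]]

[[0, 0], [0, 6]]


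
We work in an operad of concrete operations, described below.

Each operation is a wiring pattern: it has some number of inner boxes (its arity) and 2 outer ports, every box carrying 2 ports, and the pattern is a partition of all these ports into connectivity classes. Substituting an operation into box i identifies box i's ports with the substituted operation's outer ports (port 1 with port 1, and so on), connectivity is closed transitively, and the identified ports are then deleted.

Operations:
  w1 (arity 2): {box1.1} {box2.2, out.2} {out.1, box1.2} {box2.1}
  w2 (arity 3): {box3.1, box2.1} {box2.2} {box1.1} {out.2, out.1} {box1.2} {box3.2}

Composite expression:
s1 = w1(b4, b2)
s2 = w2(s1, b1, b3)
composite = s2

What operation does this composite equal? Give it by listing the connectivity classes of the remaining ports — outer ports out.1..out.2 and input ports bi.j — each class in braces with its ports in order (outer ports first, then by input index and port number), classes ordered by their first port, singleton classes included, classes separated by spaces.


Connectivity passes through glued w2-boundaries; trace each wire chain.
w1 over (b4, b2) gives {out.1, b4.2} {out.2, b2.2} {b2.1} {b4.1}, out.j being that stage's outer ports
w2 over (b4, b2, b1, b3) gives {out.1, out.2} {b1.1, b3.1} {b1.2} {b2.1} {b2.2} {b3.2} {b4.1} {b4.2}, out.j being that stage's outer ports

{out.1, out.2} {b1.1, b3.1} {b1.2} {b2.1} {b2.2} {b3.2} {b4.1} {b4.2}


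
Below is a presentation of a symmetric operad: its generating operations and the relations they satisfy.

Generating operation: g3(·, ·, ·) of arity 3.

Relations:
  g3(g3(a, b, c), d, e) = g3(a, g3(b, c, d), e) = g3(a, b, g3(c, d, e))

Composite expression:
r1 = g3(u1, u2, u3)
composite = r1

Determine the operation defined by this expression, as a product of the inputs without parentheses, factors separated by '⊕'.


u1 ⊕ u2 ⊕ u3

Key point: g3 is associative — brackets drop, the u-order remains.
g3(u1, u2, u3) unparenthesizes to u1 ⊕ u2 ⊕ u3


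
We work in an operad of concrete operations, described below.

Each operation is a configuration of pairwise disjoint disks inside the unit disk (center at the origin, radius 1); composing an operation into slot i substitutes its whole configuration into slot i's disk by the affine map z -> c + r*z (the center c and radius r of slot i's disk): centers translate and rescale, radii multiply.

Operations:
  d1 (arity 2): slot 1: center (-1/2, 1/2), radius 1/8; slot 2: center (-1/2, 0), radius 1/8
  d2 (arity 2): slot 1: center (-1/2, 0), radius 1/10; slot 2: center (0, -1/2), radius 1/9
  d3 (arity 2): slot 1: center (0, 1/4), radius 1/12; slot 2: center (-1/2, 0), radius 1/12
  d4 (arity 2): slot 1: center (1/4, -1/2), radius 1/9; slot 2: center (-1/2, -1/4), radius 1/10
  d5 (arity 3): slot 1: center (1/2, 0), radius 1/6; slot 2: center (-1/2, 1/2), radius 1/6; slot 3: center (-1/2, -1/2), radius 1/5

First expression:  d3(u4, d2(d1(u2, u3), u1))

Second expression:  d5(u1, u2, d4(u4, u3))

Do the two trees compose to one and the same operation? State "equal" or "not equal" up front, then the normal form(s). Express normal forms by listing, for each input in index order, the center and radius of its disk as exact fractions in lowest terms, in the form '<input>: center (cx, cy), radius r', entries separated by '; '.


not equal; first: u1: center (-1/2, -1/24), radius 1/108; u2: center (-131/240, 1/240), radius 1/960; u3: center (-131/240, 0), radius 1/960; u4: center (0, 1/4), radius 1/12; second: u1: center (1/2, 0), radius 1/6; u2: center (-1/2, 1/2), radius 1/6; u3: center (-3/5, -11/20), radius 1/50; u4: center (-9/20, -3/5), radius 1/45

Reducing the first expression gives u1: center (-1/2, -1/24), radius 1/108; u2: center (-131/240, 1/240), radius 1/960; u3: center (-131/240, 0), radius 1/960; u4: center (0, 1/4), radius 1/12
Reducing the second expression gives u1: center (1/2, 0), radius 1/6; u2: center (-1/2, 1/2), radius 1/6; u3: center (-3/5, -11/20), radius 1/50; u4: center (-9/20, -3/5), radius 1/45
The forms do not match — not equal.


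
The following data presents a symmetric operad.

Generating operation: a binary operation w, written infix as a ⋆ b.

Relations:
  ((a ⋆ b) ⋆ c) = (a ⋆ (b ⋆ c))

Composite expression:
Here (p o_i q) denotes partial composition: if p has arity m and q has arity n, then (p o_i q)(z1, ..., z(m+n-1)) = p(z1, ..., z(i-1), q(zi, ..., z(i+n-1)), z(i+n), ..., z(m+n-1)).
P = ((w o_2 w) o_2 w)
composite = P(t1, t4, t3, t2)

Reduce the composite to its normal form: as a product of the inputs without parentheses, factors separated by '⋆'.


t1 ⋆ t4 ⋆ t3 ⋆ t2


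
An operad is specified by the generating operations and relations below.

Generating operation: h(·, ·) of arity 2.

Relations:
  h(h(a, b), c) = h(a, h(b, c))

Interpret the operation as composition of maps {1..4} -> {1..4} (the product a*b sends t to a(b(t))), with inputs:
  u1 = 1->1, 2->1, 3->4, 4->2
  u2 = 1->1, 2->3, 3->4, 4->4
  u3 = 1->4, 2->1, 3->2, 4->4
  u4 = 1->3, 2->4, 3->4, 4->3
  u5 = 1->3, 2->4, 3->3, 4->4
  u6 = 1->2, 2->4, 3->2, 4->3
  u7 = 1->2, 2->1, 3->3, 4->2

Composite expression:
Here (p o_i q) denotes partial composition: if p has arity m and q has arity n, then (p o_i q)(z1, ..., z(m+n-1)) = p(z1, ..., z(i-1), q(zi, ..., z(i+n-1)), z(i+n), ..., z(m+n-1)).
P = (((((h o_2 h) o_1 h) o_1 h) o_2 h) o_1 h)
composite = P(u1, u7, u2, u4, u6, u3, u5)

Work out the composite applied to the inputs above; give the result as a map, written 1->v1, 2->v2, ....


h(u1, u7) = 1->1, 2->1, 3->4, 4->1
h(u2, u4) = 1->4, 2->4, 3->4, 4->4
h(h(u1, u7), h(u2, u4)) = 1->1, 2->1, 3->1, 4->1
h(h(h(u1, u7), h(u2, u4)), u6) = 1->1, 2->1, 3->1, 4->1
h(u3, u5) = 1->2, 2->4, 3->2, 4->4
h(h(h(h(u1, u7), h(u2, u4)), u6), h(u3, u5)) = 1->1, 2->1, 3->1, 4->1

1->1, 2->1, 3->1, 4->1


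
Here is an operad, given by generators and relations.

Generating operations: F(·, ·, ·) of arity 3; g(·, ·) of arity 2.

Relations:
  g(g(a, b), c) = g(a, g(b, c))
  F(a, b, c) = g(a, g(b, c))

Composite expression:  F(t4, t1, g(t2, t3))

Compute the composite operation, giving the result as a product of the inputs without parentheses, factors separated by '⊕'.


t4 ⊕ t1 ⊕ t2 ⊕ t3


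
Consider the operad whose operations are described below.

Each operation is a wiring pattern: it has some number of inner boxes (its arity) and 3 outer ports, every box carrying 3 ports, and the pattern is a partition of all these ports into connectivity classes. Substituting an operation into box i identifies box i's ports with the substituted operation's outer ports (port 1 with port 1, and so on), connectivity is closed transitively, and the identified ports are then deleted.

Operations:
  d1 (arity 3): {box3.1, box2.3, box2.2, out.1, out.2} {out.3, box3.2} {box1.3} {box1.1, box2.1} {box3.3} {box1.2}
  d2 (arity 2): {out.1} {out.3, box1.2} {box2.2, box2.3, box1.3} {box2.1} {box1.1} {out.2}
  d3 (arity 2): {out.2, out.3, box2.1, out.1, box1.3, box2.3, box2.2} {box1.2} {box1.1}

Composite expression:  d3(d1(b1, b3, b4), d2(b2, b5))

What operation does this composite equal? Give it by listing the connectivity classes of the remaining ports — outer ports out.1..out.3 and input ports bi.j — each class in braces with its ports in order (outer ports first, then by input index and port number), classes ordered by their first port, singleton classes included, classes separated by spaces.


{out.1, out.2, out.3, b2.2, b4.2} {b1.1, b3.1} {b1.2} {b1.3} {b2.1} {b2.3, b5.2, b5.3} {b3.2, b3.3, b4.1} {b4.3} {b5.1}


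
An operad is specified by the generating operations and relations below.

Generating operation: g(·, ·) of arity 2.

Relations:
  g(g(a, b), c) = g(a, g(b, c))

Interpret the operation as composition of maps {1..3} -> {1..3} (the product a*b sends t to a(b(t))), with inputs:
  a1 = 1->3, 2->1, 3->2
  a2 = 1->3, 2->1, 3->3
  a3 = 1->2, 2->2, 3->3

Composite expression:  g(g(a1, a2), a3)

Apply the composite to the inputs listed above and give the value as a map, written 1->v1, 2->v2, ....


g(a1, a2) = 1->2, 2->3, 3->2
g(g(a1, a2), a3) = 1->3, 2->3, 3->2

1->3, 2->3, 3->2


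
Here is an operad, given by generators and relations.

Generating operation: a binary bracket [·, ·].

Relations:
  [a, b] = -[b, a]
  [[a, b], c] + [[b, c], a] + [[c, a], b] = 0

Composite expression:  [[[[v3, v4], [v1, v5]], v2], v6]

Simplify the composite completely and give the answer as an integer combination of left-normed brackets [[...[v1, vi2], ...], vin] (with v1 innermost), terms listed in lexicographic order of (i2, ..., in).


-[[[[[v1, v5], v3], v4], v2], v6] + [[[[[v1, v5], v4], v3], v2], v6]


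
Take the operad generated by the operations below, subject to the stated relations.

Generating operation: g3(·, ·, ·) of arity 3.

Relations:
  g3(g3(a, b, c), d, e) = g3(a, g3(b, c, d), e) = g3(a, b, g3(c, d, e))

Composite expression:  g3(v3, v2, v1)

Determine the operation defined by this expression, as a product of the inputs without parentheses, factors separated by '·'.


Every regrouping of g3 is equal, so read the v-inputs in written order.
g3(v3, v2, v1) linearizes to v3 · v2 · v1

v3 · v2 · v1


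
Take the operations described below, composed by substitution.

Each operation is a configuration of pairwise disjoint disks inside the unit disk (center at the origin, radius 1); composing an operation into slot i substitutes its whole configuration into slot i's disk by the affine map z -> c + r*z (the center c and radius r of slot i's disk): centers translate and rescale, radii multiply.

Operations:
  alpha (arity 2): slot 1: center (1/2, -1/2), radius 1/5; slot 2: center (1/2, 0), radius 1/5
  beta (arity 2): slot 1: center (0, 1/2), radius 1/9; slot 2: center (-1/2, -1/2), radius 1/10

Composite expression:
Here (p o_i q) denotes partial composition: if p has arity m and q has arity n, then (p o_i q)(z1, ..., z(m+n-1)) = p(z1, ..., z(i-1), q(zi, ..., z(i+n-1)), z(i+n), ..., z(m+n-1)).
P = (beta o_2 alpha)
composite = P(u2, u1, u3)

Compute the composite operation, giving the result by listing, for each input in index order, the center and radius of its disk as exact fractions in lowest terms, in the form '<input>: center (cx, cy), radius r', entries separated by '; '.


Nesting under beta composes maps z -> c + r*z down each u-path.
input u2: composing its 1 substitution step yields center (0, 1/2), radius 1/9
input u1: composing its 2 substitution steps yields center (-9/20, -11/20), radius 1/50
input u3: composing its 2 substitution steps yields center (-9/20, -1/2), radius 1/50

u1: center (-9/20, -11/20), radius 1/50; u2: center (0, 1/2), radius 1/9; u3: center (-9/20, -1/2), radius 1/50


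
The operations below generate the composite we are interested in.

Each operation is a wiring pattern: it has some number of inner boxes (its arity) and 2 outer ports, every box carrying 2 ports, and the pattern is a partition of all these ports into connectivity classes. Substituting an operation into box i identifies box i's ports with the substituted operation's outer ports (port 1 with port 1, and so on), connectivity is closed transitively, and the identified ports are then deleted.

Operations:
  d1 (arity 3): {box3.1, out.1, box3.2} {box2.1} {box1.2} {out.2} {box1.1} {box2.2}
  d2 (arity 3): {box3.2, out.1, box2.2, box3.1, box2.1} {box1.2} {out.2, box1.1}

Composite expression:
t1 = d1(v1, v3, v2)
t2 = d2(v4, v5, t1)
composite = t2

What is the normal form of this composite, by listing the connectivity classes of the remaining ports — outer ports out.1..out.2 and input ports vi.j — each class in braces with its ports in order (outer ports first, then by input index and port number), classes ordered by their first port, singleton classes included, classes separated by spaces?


{out.1, v2.1, v2.2, v5.1, v5.2} {out.2, v4.1} {v1.1} {v1.2} {v3.1} {v3.2} {v4.2}

Connectivity passes through glued d2-boundaries; trace each wire chain.
after d1, the pattern on (v1, v3, v2) reads {out.1, v2.1, v2.2} {out.2} {v1.1} {v1.2} {v3.1} {v3.2} (out.j = its outer ports)
after d2, the pattern on (v4, v5, v1, v3, v2) reads {out.1, v2.1, v2.2, v5.1, v5.2} {out.2, v4.1} {v1.1} {v1.2} {v3.1} {v3.2} {v4.2} (out.j = its outer ports)


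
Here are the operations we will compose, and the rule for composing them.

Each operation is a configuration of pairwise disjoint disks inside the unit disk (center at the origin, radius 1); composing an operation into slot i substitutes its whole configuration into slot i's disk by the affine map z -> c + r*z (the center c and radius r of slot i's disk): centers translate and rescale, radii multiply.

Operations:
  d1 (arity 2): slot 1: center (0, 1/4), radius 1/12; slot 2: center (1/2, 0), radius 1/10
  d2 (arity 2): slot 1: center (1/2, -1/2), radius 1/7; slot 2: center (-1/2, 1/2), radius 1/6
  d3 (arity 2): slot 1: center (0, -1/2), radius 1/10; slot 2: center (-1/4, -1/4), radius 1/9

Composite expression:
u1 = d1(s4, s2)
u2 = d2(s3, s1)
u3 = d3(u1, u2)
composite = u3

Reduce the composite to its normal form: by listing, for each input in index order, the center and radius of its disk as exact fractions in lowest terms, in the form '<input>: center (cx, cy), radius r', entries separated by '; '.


s1: center (-11/36, -7/36), radius 1/54; s2: center (1/20, -1/2), radius 1/100; s3: center (-7/36, -11/36), radius 1/63; s4: center (0, -19/40), radius 1/120

Follow each s-input down from d3: c' goes to c + r*c', radius to r*r'.
for s4, the 2-step affine chain lands on center (0, -19/40), radius 1/120
for s2, the 2-step affine chain lands on center (1/20, -1/2), radius 1/100
for s3, the 2-step affine chain lands on center (-7/36, -11/36), radius 1/63
for s1, the 2-step affine chain lands on center (-11/36, -7/36), radius 1/54


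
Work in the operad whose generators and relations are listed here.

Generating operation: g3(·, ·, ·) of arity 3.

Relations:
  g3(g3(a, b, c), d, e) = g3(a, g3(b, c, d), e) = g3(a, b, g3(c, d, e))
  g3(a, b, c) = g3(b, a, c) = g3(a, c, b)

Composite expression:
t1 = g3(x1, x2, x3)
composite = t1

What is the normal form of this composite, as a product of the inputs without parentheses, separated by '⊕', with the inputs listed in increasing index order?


x1 ⊕ x2 ⊕ x3

Reordering under g3 is free, so list the x-inputs canonically.
g3(x1, x2, x3) flattens to x1 ⊕ x2 ⊕ x3
sorting the factors by input index: x1 ⊕ x2 ⊕ x3


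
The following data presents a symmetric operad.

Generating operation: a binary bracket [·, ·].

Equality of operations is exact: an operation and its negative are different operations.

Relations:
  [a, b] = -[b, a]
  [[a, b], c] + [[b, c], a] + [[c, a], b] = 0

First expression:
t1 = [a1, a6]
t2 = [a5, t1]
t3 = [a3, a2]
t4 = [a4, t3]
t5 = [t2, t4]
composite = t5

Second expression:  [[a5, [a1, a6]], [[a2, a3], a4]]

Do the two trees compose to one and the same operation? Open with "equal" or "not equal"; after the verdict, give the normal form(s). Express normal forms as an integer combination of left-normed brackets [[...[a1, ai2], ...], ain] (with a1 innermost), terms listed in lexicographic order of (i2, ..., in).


equal: each reduces to -[[[[[a1, a6], a5], a2], a3], a4] + [[[[[a1, a6], a5], a3], a2], a4] + [[[[[a1, a6], a5], a4], a2], a3] - [[[[[a1, a6], a5], a4], a3], a2]

In normal form, the first expression is -[[[[[a1, a6], a5], a2], a3], a4] + [[[[[a1, a6], a5], a3], a2], a4] + [[[[[a1, a6], a5], a4], a2], a3] - [[[[[a1, a6], a5], a4], a3], a2]
In normal form, the second expression is -[[[[[a1, a6], a5], a2], a3], a4] + [[[[[a1, a6], a5], a3], a2], a4] + [[[[[a1, a6], a5], a4], a2], a3] - [[[[[a1, a6], a5], a4], a3], a2]
The normal forms match — equal.


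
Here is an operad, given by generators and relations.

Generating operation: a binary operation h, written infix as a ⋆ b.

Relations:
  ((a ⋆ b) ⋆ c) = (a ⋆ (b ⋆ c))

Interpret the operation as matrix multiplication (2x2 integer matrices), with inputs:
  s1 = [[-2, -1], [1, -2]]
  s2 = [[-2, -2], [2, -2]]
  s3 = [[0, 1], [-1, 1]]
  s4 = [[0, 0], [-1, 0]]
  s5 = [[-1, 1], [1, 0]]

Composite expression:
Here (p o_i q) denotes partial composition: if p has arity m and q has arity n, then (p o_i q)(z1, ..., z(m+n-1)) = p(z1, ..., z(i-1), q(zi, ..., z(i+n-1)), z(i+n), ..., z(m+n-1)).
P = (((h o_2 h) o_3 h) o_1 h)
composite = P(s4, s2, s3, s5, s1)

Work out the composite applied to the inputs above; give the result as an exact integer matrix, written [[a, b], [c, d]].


[[0, 0], [-14, -2]]

(s4 ⋆ s2) = [[0, 0], [2, 2]]
(s5 ⋆ s1) = [[3, -1], [-2, -1]]
(s3 ⋆ (s5 ⋆ s1)) = [[-2, -1], [-5, 0]]
((s4 ⋆ s2) ⋆ (s3 ⋆ (s5 ⋆ s1))) = [[0, 0], [-14, -2]]


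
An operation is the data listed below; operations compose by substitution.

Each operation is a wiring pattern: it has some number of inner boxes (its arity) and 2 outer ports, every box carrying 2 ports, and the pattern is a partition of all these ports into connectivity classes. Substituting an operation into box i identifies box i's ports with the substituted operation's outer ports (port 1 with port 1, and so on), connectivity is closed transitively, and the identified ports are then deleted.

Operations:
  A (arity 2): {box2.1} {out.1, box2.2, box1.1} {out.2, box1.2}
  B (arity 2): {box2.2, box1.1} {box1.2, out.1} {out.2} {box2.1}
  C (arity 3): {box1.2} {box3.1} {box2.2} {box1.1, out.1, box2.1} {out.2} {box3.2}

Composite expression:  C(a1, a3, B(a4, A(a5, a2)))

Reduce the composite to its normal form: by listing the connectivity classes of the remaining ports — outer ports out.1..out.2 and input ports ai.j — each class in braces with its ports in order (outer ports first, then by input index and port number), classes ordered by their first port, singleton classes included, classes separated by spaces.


Treat the ports identified at C as solder joints: merge, then drop.
through A, on inputs (a5, a2): {out.1, a2.2, a5.1} {out.2, a5.2} {a2.1} (out.j = stage outer ports)
through B, on inputs (a4, a5, a2): {out.1, a4.2} {out.2} {a2.1} {a2.2, a5.1} {a4.1, a5.2} (out.j = stage outer ports)
through C, on inputs (a1, a3, a4, a5, a2): {out.1, a1.1, a3.1} {out.2} {a1.2} {a2.1} {a2.2, a5.1} {a3.2} {a4.1, a5.2} {a4.2} (out.j = stage outer ports)

{out.1, a1.1, a3.1} {out.2} {a1.2} {a2.1} {a2.2, a5.1} {a3.2} {a4.1, a5.2} {a4.2}


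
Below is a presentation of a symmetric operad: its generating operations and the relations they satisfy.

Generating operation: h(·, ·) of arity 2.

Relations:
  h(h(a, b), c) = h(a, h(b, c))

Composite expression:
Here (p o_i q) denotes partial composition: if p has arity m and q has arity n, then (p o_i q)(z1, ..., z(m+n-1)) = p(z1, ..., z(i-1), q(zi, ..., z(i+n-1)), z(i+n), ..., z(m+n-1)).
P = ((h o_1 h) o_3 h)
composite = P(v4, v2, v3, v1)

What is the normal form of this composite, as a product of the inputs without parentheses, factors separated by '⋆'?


v4 ⋆ v2 ⋆ v3 ⋆ v1


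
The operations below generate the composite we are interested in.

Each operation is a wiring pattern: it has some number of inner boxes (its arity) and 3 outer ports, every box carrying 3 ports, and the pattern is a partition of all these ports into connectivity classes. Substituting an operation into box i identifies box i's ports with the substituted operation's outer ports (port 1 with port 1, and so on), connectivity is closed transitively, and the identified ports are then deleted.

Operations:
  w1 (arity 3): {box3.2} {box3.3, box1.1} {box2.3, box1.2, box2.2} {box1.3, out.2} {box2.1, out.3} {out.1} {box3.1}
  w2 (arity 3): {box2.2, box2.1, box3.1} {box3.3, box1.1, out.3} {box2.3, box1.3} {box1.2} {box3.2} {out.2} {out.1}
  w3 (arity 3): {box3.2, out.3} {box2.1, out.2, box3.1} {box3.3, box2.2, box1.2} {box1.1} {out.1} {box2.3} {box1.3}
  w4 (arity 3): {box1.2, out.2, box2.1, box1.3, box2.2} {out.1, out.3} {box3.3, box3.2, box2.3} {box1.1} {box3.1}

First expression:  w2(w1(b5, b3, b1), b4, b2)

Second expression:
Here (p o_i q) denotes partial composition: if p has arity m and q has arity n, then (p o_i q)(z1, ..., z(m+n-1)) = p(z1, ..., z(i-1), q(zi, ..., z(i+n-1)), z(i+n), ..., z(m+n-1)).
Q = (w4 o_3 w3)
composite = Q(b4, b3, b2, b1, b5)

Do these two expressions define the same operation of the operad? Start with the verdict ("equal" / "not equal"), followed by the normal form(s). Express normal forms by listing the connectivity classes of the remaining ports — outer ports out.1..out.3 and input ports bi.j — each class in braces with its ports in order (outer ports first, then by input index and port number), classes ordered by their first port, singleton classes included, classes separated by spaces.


not equal; the first gives {out.1} {out.2} {out.3, b2.3} {b1.1} {b1.2} {b1.3, b5.1} {b2.1, b4.1, b4.2} {b2.2} {b3.1, b4.3} {b3.2, b3.3, b5.2} {b5.3} and the second {out.1, out.3} {out.2, b3.1, b3.2, b4.2, b4.3} {b1.1, b3.3, b5.1, b5.2} {b1.2, b2.2, b5.3} {b1.3} {b2.1} {b2.3} {b4.1}

In normal form, the first expression is {out.1} {out.2} {out.3, b2.3} {b1.1} {b1.2} {b1.3, b5.1} {b2.1, b4.1, b4.2} {b2.2} {b3.1, b4.3} {b3.2, b3.3, b5.2} {b5.3}
In normal form, the second expression is {out.1, out.3} {out.2, b3.1, b3.2, b4.2, b4.3} {b1.1, b3.3, b5.1, b5.2} {b1.2, b2.2, b5.3} {b1.3} {b2.1} {b2.3} {b4.1}
Different reductions; not equal.
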